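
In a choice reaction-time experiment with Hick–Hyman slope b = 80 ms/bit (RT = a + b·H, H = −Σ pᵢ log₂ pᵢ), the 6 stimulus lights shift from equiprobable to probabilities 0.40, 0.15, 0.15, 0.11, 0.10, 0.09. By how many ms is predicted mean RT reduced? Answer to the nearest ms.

19 ms

Equiprobable entropy H₀ = log₂ 6 = 2.5850 bits.
Skewed entropy H = −Σ pᵢ log₂ pᵢ = 2.3450 bits.
ΔRT = b·(H₀ − H) = 80 × 0.2400 = 19.20 ms.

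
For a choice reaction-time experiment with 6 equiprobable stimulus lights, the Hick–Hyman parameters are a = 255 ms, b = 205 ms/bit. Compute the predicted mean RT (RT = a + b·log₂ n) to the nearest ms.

785 ms

log₂(6) = 2.5850 bits, so RT = 255 + 205 × 2.5850 ≈ 784.917 ms.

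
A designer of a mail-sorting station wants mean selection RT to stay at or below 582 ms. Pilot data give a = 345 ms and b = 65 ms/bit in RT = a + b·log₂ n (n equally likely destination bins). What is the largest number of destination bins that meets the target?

12

Information budget: (582 − 345)/65 = 3.6462 bits, so n ≤ 2^3.6462 = 12.520 → at most 12.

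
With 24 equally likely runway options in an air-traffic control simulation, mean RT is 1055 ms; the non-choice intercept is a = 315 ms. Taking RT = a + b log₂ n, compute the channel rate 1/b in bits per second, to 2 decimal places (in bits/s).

b = (1055 − 315)/log₂ 24 = 740/4.5850 = 161.397 ms per bit = 0.16140 s/bit; the reciprocal is 6.196 bits/s.

6.20 bits/s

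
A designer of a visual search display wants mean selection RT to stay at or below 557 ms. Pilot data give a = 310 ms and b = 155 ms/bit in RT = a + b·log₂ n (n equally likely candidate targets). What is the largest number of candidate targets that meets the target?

Information budget: (557 − 310)/155 = 1.5935 bits, so n ≤ 2^1.5935 = 3.018 → at most 3.

3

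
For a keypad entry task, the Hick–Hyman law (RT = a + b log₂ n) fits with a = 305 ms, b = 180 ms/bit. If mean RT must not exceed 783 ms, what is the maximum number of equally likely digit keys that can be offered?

6

Information budget: (783 − 305)/180 = 2.6556 bits, so n ≤ 2^2.6556 = 6.301 → at most 6.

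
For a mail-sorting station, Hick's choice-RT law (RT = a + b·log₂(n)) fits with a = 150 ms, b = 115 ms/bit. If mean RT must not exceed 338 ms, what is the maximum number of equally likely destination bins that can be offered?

3

Information budget: (338 − 150)/115 = 1.6348 bits, so n ≤ 2^1.6348 = 3.105 → at most 3.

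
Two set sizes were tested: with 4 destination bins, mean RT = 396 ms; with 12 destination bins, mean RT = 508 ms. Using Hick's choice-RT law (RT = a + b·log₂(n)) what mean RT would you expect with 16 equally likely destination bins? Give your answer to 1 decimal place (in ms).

537.3 ms

RT is linear in log₂ n, so two points fix the line:
  b = (508 − 396) / (log₂ 12 − log₂ 4) = 112 / (3.5850 − 2) = 70.664 ms/bit
  a = 396 − 70.664 × 2 = 254.672 ms
Then RT(16) = 254.672 + 70.664 × log₂ 16 = 254.672 + 70.664 × 4 ≈ 537.328 ms.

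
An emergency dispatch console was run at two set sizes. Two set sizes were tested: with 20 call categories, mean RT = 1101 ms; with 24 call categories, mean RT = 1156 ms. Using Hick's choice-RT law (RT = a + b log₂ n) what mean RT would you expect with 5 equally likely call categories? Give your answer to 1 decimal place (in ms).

682.8 ms

Fit slope and intercept:
  b = (1156 − 1101) / (log₂ 24 − log₂ 20) = 55 / (4.5850 − 4.3219) = 209.098 ms/bit
  a = 1101 − 209.098 × 4.3219 = 197.293 ms
Then RT(5) = 197.293 + 209.098 × log₂ 5 = 197.293 + 209.098 × 2.3219 ≈ 682.804 ms.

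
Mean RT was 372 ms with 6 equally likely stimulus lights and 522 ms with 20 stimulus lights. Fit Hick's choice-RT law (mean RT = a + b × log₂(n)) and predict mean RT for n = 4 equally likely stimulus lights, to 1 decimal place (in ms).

321.5 ms

Solve the two-equation system in a and b:
  b = (522 − 372) / (log₂ 20 − log₂ 6) = 150 / (4.3219 − 2.5850) = 86.357 ms/bit
  a = 372 − 86.357 × 2.5850 = 148.769 ms
Then RT(4) = 148.769 + 86.357 × log₂ 4 = 148.769 + 86.357 × 2 ≈ 321.484 ms.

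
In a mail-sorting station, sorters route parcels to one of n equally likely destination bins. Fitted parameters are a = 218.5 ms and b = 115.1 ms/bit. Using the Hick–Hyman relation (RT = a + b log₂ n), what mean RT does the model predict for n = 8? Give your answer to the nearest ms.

564 ms

log₂(8) = 3 bits, so RT = 218.5 + 115.1 × 3 ≈ 563.800 ms.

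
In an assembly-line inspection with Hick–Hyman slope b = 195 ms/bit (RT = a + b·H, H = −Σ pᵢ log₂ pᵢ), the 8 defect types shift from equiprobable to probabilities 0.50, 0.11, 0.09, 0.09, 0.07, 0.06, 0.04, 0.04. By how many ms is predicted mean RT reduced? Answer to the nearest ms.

125 ms

Equiprobable entropy H₀ = log₂ 8 = 3.0000 bits.
Skewed entropy H = −Σ pᵢ log₂ pᵢ = 2.3592 bits.
ΔRT = b·(H₀ − H) = 195 × 0.6408 = 124.96 ms.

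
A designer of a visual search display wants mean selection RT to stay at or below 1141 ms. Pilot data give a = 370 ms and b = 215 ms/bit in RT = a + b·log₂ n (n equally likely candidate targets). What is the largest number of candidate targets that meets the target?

12

Set 370 + 215·log₂ n ≤ 1141 → log₂ n ≤ (1141 − 370)/215 = 3.5860.
So n ≤ 2^3.5860 = 12.009; the largest integer n is 12.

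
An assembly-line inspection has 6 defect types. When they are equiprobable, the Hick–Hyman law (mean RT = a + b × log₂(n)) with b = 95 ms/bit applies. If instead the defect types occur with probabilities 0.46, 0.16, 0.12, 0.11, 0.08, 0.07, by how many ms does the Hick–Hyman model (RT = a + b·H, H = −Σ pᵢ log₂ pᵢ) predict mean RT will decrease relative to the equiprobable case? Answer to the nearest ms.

35 ms

The RT saving is b·ΔH. Equiprobable H₀ = log₂(6) = 2.5850 bits; with the given probabilities H = 2.2158 bits.
b·(H₀ − H) = 95 × (2.5850 − 2.2158) = 35.07 ms.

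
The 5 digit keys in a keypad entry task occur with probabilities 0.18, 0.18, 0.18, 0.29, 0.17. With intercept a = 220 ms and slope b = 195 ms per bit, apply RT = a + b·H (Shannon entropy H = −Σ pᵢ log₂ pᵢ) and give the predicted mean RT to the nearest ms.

Entropy contributions −pᵢ log₂ pᵢ: 0.4453, 0.4453, 0.4453, 0.5179, 0.4346; sum H = 2.2884 bits.
RT = a + bH = 220 + 195·2.2884 = 666.24 ms.

666 ms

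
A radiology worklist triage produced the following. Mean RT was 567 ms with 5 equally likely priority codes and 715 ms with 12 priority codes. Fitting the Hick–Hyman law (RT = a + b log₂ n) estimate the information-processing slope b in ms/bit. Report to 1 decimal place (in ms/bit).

117.2 ms/bit

b = (RT₂ − RT₁)/(log₂ n₂ − log₂ n₁) = (715 − 567)/(3.5850 − 2.3219) = 117.178 ms/bit.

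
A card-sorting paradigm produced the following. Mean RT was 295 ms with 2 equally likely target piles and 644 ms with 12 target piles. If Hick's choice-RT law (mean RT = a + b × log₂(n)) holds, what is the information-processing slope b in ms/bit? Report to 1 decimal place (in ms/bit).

135.0 ms/bit

The slope on a log₂ axis is (644 − 295) / (3.5850 − 1) = 135.012 ms/bit.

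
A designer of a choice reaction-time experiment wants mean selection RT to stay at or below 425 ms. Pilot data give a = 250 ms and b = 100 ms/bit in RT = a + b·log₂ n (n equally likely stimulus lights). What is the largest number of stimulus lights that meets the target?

100·log₂ n ≤ 425 − 250 = 175, giving log₂ n ≤ 1.7500 and n ≤ 3.364. The largest whole number is 3.

3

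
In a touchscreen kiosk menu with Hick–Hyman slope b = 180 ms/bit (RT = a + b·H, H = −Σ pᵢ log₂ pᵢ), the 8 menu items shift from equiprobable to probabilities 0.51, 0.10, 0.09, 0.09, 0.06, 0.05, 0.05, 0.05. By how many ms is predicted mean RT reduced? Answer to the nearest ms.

118 ms

The RT saving is b·ΔH. Equiprobable H₀ = log₂(8) = 3.0000 bits; with the given probabilities H = 2.3448 bits.
b·(H₀ − H) = 180 × (3.0000 − 2.3448) = 117.94 ms.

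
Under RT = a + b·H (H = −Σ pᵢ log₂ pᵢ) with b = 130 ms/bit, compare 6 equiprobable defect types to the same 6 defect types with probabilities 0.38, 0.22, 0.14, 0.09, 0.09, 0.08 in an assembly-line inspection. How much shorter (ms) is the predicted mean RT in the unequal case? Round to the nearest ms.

The RT saving is b·ΔH. Equiprobable H₀ = log₂(6) = 2.5850 bits; with the given probabilities H = 2.3250 bits.
b·(H₀ − H) = 130 × (2.5850 − 2.3250) = 33.80 ms.

34 ms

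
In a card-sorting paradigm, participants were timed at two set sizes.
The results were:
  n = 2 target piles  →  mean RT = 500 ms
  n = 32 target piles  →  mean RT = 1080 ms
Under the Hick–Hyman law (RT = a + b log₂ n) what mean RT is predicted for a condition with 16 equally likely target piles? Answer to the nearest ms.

935 ms

With log₂ n on the abscissa the relation is linear; from the two conditions:
  b = (1080 − 500) / (log₂ 32 − log₂ 2) = 580 / (5 − 1) = 145 ms/bit
  a = 500 − 145 × 1 = 355 ms
Then RT(16) = 355 + 145 × log₂ 16 = 355 + 145 × 4 ≈ 935.000 ms.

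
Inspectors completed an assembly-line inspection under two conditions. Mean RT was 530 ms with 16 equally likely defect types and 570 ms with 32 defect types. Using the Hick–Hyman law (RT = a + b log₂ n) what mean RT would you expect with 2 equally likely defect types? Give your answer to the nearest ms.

With log₂ n on the abscissa the relation is linear; from the two conditions:
  b = (570 − 530) / (log₂ 32 − log₂ 16) = 40 / (5 − 4) = 40 ms/bit
  a = 530 − 40 × 4 = 370 ms
Then RT(2) = 370 + 40 × log₂ 2 = 370 + 40 × 1 ≈ 410.000 ms.

410 ms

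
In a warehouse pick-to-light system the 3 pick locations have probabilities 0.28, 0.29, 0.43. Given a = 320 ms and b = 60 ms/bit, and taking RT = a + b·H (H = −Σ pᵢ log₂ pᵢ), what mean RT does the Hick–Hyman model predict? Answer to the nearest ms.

H = 0.28·log₂(1/0.28) + 0.29·log₂(1/0.29) + 0.43·log₂(1/0.43) = 1.5557 bits.
RT = 320 + 60 × 1.5557 = 413.34 ms.

413 ms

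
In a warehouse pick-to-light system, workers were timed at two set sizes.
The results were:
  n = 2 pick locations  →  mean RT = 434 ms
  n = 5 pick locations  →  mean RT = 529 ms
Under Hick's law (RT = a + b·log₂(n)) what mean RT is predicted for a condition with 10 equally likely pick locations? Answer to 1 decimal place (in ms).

With log₂ n on the abscissa the relation is linear; from the two conditions:
  b = (529 − 434) / (log₂ 5 − log₂ 2) = 95 / (2.3219 − 1) = 71.865 ms/bit
  a = 434 − 71.865 × 1 = 362.135 ms
Then RT(10) = 362.135 + 71.865 × log₂ 10 = 362.135 + 71.865 × 3.3219 ≈ 600.865 ms.

600.9 ms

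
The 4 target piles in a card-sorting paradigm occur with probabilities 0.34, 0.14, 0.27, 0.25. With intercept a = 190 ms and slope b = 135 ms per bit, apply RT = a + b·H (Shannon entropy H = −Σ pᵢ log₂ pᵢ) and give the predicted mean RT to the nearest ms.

451 ms

H = 0.34·log₂(1/0.34) + 0.14·log₂(1/0.14) + 0.27·log₂(1/0.27) + 0.25·log₂(1/0.25) = 1.9363 bits.
RT = 190 + 135 × 1.9363 = 451.40 ms.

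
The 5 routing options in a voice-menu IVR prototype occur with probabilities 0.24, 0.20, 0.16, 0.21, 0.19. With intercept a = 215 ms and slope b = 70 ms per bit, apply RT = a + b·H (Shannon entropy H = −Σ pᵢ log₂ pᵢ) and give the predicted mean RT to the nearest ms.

377 ms

H = 0.24·log₂(1/0.24) + 0.20·log₂(1/0.20) + 0.16·log₂(1/0.16) + 0.21·log₂(1/0.21) + 0.19·log₂(1/0.19) = 2.3096 bits.
RT = 215 + 70 × 2.3096 = 376.67 ms.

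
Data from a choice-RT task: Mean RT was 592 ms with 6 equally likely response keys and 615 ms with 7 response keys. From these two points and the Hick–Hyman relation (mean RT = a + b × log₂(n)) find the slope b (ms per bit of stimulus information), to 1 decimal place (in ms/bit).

103.4 ms/bit

Slope: b = (615 − 592) / (log₂ 7 − log₂ 6) = 23/0.2224 = 103.421 ms/bit.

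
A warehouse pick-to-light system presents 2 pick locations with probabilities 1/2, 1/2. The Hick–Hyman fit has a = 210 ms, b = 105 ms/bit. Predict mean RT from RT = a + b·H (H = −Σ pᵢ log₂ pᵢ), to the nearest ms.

H = −Σ pᵢ log₂ pᵢ = 0.5·1 + 0.5·1 = 1.000 bits.
RT = 210 + 105 × 1.000 = 315.00 ms.

315 ms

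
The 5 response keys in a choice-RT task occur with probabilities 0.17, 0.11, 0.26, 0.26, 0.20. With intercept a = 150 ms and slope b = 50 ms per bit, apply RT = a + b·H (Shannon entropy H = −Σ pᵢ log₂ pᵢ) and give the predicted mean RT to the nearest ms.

263 ms

Entropy contributions −pᵢ log₂ pᵢ: 0.4346, 0.3503, 0.5053, 0.5053, 0.4644; sum H = 2.2598 bits.
RT = a + bH = 150 + 50·2.2598 = 262.99 ms.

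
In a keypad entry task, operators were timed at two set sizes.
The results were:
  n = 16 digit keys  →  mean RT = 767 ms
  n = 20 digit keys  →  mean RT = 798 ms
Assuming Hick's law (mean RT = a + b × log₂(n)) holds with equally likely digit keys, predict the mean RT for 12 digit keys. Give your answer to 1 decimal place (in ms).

With log₂ n on the abscissa the relation is linear; from the two conditions:
  b = (798 − 767) / (log₂ 20 − log₂ 16) = 31 / (4.3219 − 4) = 96.295 ms/bit
  a = 767 − 96.295 × 4 = 381.821 ms
Then RT(12) = 381.821 + 96.295 × log₂ 12 = 381.821 + 96.295 × 3.5850 ≈ 727.034 ms.

727.0 ms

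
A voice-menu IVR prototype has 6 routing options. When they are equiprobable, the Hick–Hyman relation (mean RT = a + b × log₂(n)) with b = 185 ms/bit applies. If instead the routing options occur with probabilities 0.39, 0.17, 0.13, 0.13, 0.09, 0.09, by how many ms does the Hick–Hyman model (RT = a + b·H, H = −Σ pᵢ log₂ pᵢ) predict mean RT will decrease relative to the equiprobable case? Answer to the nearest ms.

The RT saving is b·ΔH. Equiprobable H₀ = log₂(6) = 2.5850 bits; with the given probabilities H = 2.3550 bits.
b·(H₀ − H) = 185 × (2.5850 − 2.3550) = 42.55 ms.

43 ms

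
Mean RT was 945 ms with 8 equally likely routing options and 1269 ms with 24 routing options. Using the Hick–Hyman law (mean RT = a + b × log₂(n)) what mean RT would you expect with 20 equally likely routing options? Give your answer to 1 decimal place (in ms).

1215.2 ms

Solve the two-equation system in a and b:
  b = (1269 − 945) / (log₂ 24 − log₂ 8) = 324 / (4.5850 − 3) = 204.421 ms/bit
  a = 945 − 204.421 × 3 = 331.736 ms
Then RT(20) = 331.736 + 204.421 × log₂ 20 = 331.736 + 204.421 × 4.3219 ≈ 1215.230 ms.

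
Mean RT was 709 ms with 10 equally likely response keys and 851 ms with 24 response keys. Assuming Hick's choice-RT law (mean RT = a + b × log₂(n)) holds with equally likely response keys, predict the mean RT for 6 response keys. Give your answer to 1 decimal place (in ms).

RT is linear in log₂ n, so two points fix the line:
  b = (851 − 709) / (log₂ 24 − log₂ 10) = 142 / (4.5850 − 3.3219) = 112.428 ms/bit
  a = 709 − 112.428 × 3.3219 = 335.523 ms
Then RT(6) = 335.523 + 112.428 × log₂ 6 = 335.523 + 112.428 × 2.5850 ≈ 626.145 ms.

626.1 ms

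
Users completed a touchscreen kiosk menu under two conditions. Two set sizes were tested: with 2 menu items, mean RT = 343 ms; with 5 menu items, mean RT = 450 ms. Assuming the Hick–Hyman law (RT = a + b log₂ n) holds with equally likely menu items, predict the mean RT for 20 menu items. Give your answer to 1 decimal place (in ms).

611.9 ms

Solve the two-equation system in a and b:
  b = (450 − 343) / (log₂ 5 − log₂ 2) = 107 / (2.3219 − 1) = 80.942 ms/bit
  a = 343 − 80.942 × 1 = 262.058 ms
Then RT(20) = 262.058 + 80.942 × log₂ 20 = 262.058 + 80.942 × 4.3219 ≈ 611.885 ms.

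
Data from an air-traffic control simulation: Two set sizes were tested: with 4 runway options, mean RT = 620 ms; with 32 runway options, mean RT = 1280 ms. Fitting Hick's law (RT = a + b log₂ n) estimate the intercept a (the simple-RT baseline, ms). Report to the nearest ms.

180 ms

The slope on a log₂ axis is (1280 − 620) / (5 − 2) = 220 ms/bit.
a = RT₁ − b·log₂ n₁ = 620 − 220 × 2 = 180.000 ms.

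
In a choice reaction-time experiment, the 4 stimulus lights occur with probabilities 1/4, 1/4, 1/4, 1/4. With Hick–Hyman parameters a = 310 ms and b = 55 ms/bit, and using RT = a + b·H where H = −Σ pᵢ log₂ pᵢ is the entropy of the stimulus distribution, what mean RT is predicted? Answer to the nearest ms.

H = −Σ pᵢ log₂ pᵢ = 0.25·2 + 0.25·2 + 0.25·2 + 0.25·2 = 2.000 bits.
RT = 310 + 55 × 2.000 = 420.00 ms.

420 ms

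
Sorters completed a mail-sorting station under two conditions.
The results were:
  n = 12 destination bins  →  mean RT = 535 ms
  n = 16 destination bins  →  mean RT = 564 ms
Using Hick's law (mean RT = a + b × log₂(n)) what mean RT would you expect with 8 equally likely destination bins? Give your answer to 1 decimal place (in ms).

494.1 ms

Solve the two-equation system in a and b:
  b = (564 − 535) / (log₂ 16 − log₂ 12) = 29 / (4 − 3.5850) = 69.873 ms/bit
  a = 535 − 69.873 × 3.5850 = 284.507 ms
Then RT(8) = 284.507 + 69.873 × log₂ 8 = 284.507 + 69.873 × 3 ≈ 494.127 ms.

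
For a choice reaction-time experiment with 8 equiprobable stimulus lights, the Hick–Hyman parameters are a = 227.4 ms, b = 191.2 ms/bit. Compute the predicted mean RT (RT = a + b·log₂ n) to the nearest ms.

801 ms

log₂(8) = 3 bits, so RT = 227.4 + 191.2 × 3 ≈ 801.000 ms.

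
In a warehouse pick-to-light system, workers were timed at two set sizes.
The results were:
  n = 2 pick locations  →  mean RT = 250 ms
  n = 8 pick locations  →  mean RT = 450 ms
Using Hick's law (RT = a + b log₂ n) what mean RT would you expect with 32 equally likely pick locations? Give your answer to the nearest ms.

650 ms

Fit slope and intercept:
  b = (450 − 250) / (log₂ 8 − log₂ 2) = 200 / (3 − 1) = 100 ms/bit
  a = 250 − 100 × 1 = 150 ms
Then RT(32) = 150 + 100 × log₂ 32 = 150 + 100 × 5 ≈ 650.000 ms.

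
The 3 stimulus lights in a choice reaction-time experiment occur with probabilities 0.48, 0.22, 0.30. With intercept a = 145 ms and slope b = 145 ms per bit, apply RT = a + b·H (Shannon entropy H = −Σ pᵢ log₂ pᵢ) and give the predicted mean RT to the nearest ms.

364 ms

Entropy contributions −pᵢ log₂ pᵢ: 0.5083, 0.4806, 0.5211; sum H = 1.5099 bits.
RT = a + bH = 145 + 145·1.5099 = 363.94 ms.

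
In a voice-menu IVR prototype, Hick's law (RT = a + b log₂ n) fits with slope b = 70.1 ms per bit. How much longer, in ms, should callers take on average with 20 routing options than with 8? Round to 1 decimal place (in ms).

92.7 ms

ΔRT = (a + b log₂ n₂) − (a + b log₂ n₁) = b·(log₂ n₂ − log₂ n₁).
log₂(20) − log₂(8) = 4.3219 − 3 = 1.3219.
ΔRT = 70.1 × 1.3219 = 92.667 ms.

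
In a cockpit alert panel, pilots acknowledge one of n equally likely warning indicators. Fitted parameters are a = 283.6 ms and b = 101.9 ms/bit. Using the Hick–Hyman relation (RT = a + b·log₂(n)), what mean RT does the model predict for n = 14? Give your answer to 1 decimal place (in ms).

671.6 ms

log₂(14) = 3.8074 bits, so RT = 283.6 + 101.9 × 3.8074 ≈ 671.569 ms.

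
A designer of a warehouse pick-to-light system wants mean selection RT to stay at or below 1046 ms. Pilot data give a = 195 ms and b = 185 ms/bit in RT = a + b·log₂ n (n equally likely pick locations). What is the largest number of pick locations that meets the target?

24

185·log₂ n ≤ 1046 − 195 = 851, giving log₂ n ≤ 4.6000 and n ≤ 24.251. The largest whole number is 24.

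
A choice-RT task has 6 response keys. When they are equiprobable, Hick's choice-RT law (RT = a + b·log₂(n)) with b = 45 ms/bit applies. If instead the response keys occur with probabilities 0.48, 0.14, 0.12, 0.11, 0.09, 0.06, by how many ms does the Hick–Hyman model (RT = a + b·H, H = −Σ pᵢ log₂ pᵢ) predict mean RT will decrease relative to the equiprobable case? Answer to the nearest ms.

18 ms

Equiprobable entropy H₀ = log₂ 6 = 2.5850 bits.
Skewed entropy H = −Σ pᵢ log₂ pᵢ = 2.1789 bits.
ΔRT = b·(H₀ − H) = 45 × 0.4060 = 18.27 ms.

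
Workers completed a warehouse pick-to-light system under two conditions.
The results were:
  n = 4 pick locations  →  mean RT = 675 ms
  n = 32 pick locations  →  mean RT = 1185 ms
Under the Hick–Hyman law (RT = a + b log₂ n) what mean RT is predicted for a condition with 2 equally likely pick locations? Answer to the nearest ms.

With log₂ n on the abscissa the relation is linear; from the two conditions:
  b = (1185 − 675) / (log₂ 32 − log₂ 4) = 510 / (5 − 2) = 170 ms/bit
  a = 675 − 170 × 2 = 335 ms
Then RT(2) = 335 + 170 × log₂ 2 = 335 + 170 × 1 ≈ 505.000 ms.

505 ms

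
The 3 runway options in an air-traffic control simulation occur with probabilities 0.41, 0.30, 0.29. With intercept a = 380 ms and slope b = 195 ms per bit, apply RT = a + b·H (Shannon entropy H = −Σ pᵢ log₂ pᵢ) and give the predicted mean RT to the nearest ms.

H = 0.41·log₂(1/0.41) + 0.30·log₂(1/0.30) + 0.29·log₂(1/0.29) = 1.5664 bits.
RT = 380 + 195 × 1.5664 = 685.44 ms.

685 ms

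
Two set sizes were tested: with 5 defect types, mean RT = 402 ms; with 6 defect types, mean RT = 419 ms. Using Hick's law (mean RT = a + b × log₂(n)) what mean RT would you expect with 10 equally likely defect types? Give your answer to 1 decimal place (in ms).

Fit slope and intercept:
  b = (419 − 402) / (log₂ 6 − log₂ 5) = 17 / (2.5850 − 2.3219) = 64.630 ms/bit
  a = 402 − 64.630 × 2.3219 = 251.933 ms
Then RT(10) = 251.933 + 64.630 × log₂ 10 = 251.933 + 64.630 × 3.3219 ≈ 466.630 ms.

466.6 ms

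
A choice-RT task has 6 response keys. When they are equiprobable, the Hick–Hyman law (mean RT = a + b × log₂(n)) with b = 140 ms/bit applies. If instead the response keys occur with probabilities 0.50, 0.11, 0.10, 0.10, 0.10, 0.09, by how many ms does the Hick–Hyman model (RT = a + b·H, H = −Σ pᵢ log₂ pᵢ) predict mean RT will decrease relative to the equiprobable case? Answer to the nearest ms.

60 ms

Equiprobable entropy H₀ = log₂ 6 = 2.5850 bits.
Skewed entropy H = −Σ pᵢ log₂ pᵢ = 2.1595 bits.
ΔRT = b·(H₀ − H) = 140 × 0.4254 = 59.56 ms.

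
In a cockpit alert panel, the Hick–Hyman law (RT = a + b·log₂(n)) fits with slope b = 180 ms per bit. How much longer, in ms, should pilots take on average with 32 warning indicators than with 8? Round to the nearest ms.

The intercept a cancels: ΔRT = b·(log₂ n₂ − log₂ n₁) = b·log₂(n₂/n₁).
log₂(32) − log₂(8) = log₂(32/8) = log₂(4) = 2.
ΔRT = 180 × 2.0000 = 360.000 ms.

360 ms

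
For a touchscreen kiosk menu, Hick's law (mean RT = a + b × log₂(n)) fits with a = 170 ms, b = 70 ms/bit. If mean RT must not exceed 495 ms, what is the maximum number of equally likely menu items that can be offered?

24

Set 170 + 70·log₂ n ≤ 495 → log₂ n ≤ (495 − 170)/70 = 4.6429.
So n ≤ 2^4.6429 = 24.983; the largest integer n is 24.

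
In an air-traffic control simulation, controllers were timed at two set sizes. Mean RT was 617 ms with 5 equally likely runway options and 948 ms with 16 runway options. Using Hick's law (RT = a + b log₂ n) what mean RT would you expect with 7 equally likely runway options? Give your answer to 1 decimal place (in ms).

712.8 ms

RT is linear in log₂ n, so two points fix the line:
  b = (948 − 617) / (log₂ 16 − log₂ 5) = 331 / (4 − 2.3219) = 197.250 ms/bit
  a = 617 − 197.250 × 2.3219 = 158.999 ms
Then RT(7) = 158.999 + 197.250 × log₂ 7 = 158.999 + 197.250 × 2.8074 ≈ 712.751 ms.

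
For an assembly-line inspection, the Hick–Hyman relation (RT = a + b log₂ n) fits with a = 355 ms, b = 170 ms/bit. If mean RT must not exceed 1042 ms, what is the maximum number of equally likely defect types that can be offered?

Set 355 + 170·log₂ n ≤ 1042 → log₂ n ≤ (1042 − 355)/170 = 4.0412.
So n ≤ 2^4.0412 = 16.463; the largest integer n is 16.

16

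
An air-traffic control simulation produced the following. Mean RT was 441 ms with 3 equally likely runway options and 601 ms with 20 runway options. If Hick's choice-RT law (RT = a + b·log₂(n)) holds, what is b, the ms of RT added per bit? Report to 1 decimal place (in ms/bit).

58.5 ms/bit

The slope on a log₂ axis is (601 − 441) / (4.3219 − 1.5850) = 58.459 ms/bit.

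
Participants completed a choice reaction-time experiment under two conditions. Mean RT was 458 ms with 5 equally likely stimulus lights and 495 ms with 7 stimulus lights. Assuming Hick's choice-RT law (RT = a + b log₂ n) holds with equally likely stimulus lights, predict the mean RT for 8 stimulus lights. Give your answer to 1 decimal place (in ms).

509.7 ms

Fit slope and intercept:
  b = (495 − 458) / (log₂ 7 − log₂ 5) = 37 / (2.8074 − 2.3219) = 76.222 ms/bit
  a = 458 − 76.222 × 2.3219 = 281.019 ms
Then RT(8) = 281.019 + 76.222 × log₂ 8 = 281.019 + 76.222 × 3 ≈ 509.684 ms.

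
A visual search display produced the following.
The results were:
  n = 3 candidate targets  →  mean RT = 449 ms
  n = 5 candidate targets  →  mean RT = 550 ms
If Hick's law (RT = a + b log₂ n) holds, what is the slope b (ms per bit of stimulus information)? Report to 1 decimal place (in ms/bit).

137.0 ms/bit

b = (RT₂ − RT₁)/(log₂ n₂ − log₂ n₁) = (550 − 449)/(2.3219 − 1.5850) = 137.048 ms/bit.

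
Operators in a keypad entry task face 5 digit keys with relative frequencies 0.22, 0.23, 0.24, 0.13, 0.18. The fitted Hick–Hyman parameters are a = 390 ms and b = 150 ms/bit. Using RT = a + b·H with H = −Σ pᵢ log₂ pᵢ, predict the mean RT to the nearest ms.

H = 0.22·log₂(1/0.22) + 0.23·log₂(1/0.23) + 0.24·log₂(1/0.24) + 0.13·log₂(1/0.13) + 0.18·log₂(1/0.18) = 2.2903 bits.
RT = 390 + 150 × 2.2903 = 733.55 ms.

734 ms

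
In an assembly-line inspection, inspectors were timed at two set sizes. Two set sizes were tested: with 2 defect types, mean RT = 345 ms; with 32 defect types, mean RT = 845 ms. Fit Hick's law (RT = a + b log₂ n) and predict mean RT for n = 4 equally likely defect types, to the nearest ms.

Fit slope and intercept:
  b = (845 − 345) / (log₂ 32 − log₂ 2) = 500 / (5 − 1) = 125 ms/bit
  a = 345 − 125 × 1 = 220 ms
Then RT(4) = 220 + 125 × log₂ 4 = 220 + 125 × 2 ≈ 470.000 ms.

470 ms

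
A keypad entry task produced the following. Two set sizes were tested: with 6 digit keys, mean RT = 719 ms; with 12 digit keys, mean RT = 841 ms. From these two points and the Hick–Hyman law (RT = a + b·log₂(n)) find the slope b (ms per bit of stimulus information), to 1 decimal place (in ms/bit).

122.0 ms/bit

The slope on a log₂ axis is (841 − 719) / (3.5850 − 2.5850) = 122.000 ms/bit.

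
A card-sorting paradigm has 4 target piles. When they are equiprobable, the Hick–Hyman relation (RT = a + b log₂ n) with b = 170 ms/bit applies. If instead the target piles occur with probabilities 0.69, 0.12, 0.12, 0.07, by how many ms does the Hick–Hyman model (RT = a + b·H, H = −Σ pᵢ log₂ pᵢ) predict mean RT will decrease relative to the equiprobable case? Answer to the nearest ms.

The RT saving is b·ΔH. Equiprobable H₀ = log₂(4) = 2.0000 bits; with the given probabilities H = 1.3721 bits.
b·(H₀ − H) = 170 × (2.0000 − 1.3721) = 106.75 ms.

107 ms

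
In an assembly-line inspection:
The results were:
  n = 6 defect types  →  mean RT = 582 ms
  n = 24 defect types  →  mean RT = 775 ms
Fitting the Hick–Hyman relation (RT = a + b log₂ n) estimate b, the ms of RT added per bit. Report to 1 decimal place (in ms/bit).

96.5 ms/bit

b = (RT₂ − RT₁)/(log₂ n₂ − log₂ n₁) = (775 − 582)/(4.5850 − 2.5850) = 96.500 ms/bit.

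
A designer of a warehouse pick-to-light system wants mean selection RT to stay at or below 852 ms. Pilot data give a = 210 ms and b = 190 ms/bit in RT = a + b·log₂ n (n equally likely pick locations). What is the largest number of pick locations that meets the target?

Set 210 + 190·log₂ n ≤ 852 → log₂ n ≤ (852 − 210)/190 = 3.3789.
So n ≤ 2^3.3789 = 10.403; the largest integer n is 10.

10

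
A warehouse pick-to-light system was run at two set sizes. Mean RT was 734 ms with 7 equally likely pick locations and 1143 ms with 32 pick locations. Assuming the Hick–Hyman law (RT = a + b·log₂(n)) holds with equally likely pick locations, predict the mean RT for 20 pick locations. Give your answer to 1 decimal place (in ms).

With log₂ n on the abscissa the relation is linear; from the two conditions:
  b = (1143 − 734) / (log₂ 32 − log₂ 7) = 409 / (5 − 2.8074) = 186.533 ms/bit
  a = 734 − 186.533 × 2.8074 = 210.337 ms
Then RT(20) = 210.337 + 186.533 × log₂ 20 = 210.337 + 186.533 × 4.3219 ≈ 1016.517 ms.

1016.5 ms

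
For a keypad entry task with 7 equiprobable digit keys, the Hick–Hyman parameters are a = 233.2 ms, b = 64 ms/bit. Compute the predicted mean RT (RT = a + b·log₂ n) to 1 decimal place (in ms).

log₂(7) = 2.8074 bits, so RT = 233.2 + 64 × 2.8074 ≈ 412.871 ms.

412.9 ms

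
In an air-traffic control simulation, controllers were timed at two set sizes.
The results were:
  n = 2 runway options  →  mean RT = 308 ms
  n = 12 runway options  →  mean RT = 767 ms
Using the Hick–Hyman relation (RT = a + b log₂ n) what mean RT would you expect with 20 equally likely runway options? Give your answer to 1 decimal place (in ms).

897.9 ms

With log₂ n on the abscissa the relation is linear; from the two conditions:
  b = (767 − 308) / (log₂ 12 − log₂ 2) = 459 / (3.5850 − 1) = 177.565 ms/bit
  a = 308 − 177.565 × 1 = 130.435 ms
Then RT(20) = 130.435 + 177.565 × log₂ 20 = 130.435 + 177.565 × 4.3219 ≈ 897.860 ms.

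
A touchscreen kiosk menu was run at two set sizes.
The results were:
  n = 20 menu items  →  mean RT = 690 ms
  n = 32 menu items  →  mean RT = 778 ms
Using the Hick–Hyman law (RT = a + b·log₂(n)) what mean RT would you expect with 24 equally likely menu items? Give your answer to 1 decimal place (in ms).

Solve the two-equation system in a and b:
  b = (778 − 690) / (log₂ 32 − log₂ 20) = 88 / (5 − 4.3219) = 129.780 ms/bit
  a = 690 − 129.780 × 4.3219 = 129.101 ms
Then RT(24) = 129.101 + 129.780 × log₂ 24 = 129.101 + 129.780 × 4.5850 ≈ 724.137 ms.

724.1 ms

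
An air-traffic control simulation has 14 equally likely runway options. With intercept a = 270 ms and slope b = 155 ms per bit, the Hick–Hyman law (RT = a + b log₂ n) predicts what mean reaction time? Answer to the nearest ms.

log₂(14) = 3.8074 bits, so RT = 270 + 155 × 3.8074 ≈ 860.140 ms.

860 ms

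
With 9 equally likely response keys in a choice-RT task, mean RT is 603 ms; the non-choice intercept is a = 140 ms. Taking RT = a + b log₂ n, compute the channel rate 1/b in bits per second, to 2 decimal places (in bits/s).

6.85 bits/s

b = (603 − 140)/log₂ 9 = 463/3.1699 = 146.060 ms per bit = 0.14606 s/bit; the reciprocal is 6.846 bits/s.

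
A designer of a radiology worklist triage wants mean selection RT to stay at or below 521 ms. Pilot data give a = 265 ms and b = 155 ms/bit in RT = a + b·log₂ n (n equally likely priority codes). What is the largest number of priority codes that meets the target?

3

Set 265 + 155·log₂ n ≤ 521 → log₂ n ≤ (521 − 265)/155 = 1.6516.
So n ≤ 2^1.6516 = 3.142; the largest integer n is 3.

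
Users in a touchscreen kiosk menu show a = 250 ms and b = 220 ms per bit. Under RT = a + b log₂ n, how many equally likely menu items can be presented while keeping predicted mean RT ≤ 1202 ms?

20

Information budget: (1202 − 250)/220 = 4.3273 bits, so n ≤ 2^4.3273 = 20.074 → at most 20.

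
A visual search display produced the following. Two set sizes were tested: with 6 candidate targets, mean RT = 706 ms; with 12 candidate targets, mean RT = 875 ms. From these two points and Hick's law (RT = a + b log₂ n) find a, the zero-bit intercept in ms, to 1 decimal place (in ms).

269.1 ms

Slope: b = (875 − 706) / (log₂ 12 − log₂ 6) = 169/1.0000 = 169.000 ms/bit.
Intercept: a = 706 − 169.000·log₂(6) = 269.141 ms.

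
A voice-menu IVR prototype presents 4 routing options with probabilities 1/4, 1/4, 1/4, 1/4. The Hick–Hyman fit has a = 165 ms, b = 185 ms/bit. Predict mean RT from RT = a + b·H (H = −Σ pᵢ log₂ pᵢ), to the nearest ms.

Each term −pᵢ log₂ pᵢ: 0.25·2 + 0.25·2 + 0.25·2 + 0.25·2; summed, H = 2.000 bits.
Mean RT = a + bH = 165 + 185·2.000 = 535.00 ms.

535 ms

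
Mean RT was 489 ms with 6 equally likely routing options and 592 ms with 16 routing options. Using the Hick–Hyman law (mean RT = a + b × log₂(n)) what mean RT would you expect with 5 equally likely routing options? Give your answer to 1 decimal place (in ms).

469.9 ms

With log₂ n on the abscissa the relation is linear; from the two conditions:
  b = (592 − 489) / (log₂ 16 − log₂ 6) = 103 / (4 − 2.5850) = 72.790 ms/bit
  a = 489 − 72.790 × 2.5850 = 300.842 ms
Then RT(5) = 300.842 + 72.790 × log₂ 5 = 300.842 + 72.790 × 2.3219 ≈ 469.854 ms.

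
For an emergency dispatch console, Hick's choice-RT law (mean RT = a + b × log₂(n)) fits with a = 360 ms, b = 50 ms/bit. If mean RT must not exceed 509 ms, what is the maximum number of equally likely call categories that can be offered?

50·log₂ n ≤ 509 − 360 = 149, giving log₂ n ≤ 2.9800 and n ≤ 7.890. The largest whole number is 7.

7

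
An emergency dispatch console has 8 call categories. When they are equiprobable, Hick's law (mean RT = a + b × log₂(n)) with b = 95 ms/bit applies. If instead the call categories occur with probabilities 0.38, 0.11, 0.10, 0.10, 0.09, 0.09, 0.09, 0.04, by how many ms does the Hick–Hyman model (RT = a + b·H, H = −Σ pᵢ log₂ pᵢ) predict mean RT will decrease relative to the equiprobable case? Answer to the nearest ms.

The RT saving is b·ΔH. Equiprobable H₀ = log₂(8) = 3.0000 bits; with the given probabilities H = 2.6688 bits.
b·(H₀ − H) = 95 × (3.0000 − 2.6688) = 31.46 ms.

31 ms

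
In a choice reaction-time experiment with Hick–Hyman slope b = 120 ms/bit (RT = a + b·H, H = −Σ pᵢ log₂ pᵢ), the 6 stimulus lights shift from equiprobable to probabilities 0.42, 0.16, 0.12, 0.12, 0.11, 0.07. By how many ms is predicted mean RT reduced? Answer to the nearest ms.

34 ms

Equiprobable entropy H₀ = log₂ 6 = 2.5850 bits.
Skewed entropy H = −Σ pᵢ log₂ pᵢ = 2.3016 bits.
ΔRT = b·(H₀ − H) = 120 × 0.2833 = 34.00 ms.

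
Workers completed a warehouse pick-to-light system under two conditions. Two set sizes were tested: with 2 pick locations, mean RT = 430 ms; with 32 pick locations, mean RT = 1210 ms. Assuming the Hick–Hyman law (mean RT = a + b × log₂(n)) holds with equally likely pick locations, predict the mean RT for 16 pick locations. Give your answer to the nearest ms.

With log₂ n on the abscissa the relation is linear; from the two conditions:
  b = (1210 − 430) / (log₂ 32 − log₂ 2) = 780 / (5 − 1) = 195 ms/bit
  a = 430 − 195 × 1 = 235 ms
Then RT(16) = 235 + 195 × log₂ 16 = 235 + 195 × 4 ≈ 1015.000 ms.

1015 ms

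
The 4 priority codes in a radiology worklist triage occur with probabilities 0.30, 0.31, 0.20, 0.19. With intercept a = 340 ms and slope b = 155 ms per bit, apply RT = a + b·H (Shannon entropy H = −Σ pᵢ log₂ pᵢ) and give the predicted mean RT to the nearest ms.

644 ms

Entropy contributions −pᵢ log₂ pᵢ: 0.5211, 0.5238, 0.4644, 0.4552; sum H = 1.9645 bits.
RT = a + bH = 340 + 155·1.9645 = 644.50 ms.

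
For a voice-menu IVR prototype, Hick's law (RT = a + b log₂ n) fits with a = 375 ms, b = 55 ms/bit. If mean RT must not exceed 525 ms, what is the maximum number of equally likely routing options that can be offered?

55·log₂ n ≤ 525 − 375 = 150, giving log₂ n ≤ 2.7273 and n ≤ 6.622. The largest whole number is 6.

6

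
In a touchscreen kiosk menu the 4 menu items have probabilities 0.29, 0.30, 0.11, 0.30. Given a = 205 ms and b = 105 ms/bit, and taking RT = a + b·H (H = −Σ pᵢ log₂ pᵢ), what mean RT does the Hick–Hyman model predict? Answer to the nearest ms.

Entropy contributions −pᵢ log₂ pᵢ: 0.5179, 0.5211, 0.3503, 0.5211; sum H = 1.9104 bits.
RT = a + bH = 205 + 105·1.9104 = 405.59 ms.

406 ms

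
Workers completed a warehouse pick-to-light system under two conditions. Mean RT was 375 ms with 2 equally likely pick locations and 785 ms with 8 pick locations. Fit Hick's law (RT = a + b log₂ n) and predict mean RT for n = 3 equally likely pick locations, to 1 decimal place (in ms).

494.9 ms

Fit slope and intercept:
  b = (785 − 375) / (log₂ 8 − log₂ 2) = 410 / (3 − 1) = 205.000 ms/bit
  a = 375 − 205.000 × 1 = 170.000 ms
Then RT(3) = 170.000 + 205.000 × log₂ 3 = 170.000 + 205.000 × 1.5850 ≈ 494.917 ms.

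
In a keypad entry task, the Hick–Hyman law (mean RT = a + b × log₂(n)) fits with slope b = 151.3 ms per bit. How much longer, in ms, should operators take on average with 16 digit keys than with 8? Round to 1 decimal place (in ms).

151.3 ms

ΔRT = (a + b log₂ n₂) − (a + b log₂ n₁) = b·(log₂ n₂ − log₂ n₁).
log₂(16) − log₂(8) = log₂(16/8) = log₂(2) = 1.
ΔRT = 151.3 × 1.0000 = 151.300 ms.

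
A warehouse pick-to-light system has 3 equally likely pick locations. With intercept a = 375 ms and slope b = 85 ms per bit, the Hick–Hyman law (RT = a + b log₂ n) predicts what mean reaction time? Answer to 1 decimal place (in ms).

log₂(3) = 1.5850 bits, so RT = 375 + 85 × 1.5850 ≈ 509.722 ms.

509.7 ms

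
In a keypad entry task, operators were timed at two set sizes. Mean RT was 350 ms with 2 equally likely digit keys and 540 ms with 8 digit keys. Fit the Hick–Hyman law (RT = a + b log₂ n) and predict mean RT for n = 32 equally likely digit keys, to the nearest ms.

730 ms

With log₂ n on the abscissa the relation is linear; from the two conditions:
  b = (540 − 350) / (log₂ 8 − log₂ 2) = 190 / (3 − 1) = 95 ms/bit
  a = 350 − 95 × 1 = 255 ms
Then RT(32) = 255 + 95 × log₂ 32 = 255 + 95 × 5 ≈ 730.000 ms.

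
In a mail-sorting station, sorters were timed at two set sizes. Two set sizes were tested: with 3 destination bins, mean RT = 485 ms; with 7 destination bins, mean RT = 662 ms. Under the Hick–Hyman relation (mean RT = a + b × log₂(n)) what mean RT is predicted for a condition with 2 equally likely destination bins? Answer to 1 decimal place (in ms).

400.3 ms

RT is linear in log₂ n, so two points fix the line:
  b = (662 − 485) / (log₂ 7 − log₂ 3) = 177 / (2.8074 − 1.5850) = 144.798 ms/bit
  a = 485 − 144.798 × 1.5850 = 255.501 ms
Then RT(2) = 255.501 + 144.798 × log₂ 2 = 255.501 + 144.798 × 1 ≈ 400.299 ms.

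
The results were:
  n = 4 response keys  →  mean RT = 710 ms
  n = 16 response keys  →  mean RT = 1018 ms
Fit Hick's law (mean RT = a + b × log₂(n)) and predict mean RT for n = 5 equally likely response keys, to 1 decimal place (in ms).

With log₂ n on the abscissa the relation is linear; from the two conditions:
  b = (1018 − 710) / (log₂ 16 − log₂ 4) = 308 / (4 − 2) = 154.000 ms/bit
  a = 710 − 154.000 × 2 = 402.000 ms
Then RT(5) = 402.000 + 154.000 × log₂ 5 = 402.000 + 154.000 × 2.3219 ≈ 759.577 ms.

759.6 ms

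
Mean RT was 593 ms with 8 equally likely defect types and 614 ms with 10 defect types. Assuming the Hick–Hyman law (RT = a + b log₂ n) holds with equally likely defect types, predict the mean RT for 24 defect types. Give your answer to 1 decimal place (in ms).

696.4 ms

Solve the two-equation system in a and b:
  b = (614 − 593) / (log₂ 10 − log₂ 8) = 21 / (3.3219 − 3) = 65.232 ms/bit
  a = 593 − 65.232 × 3 = 397.304 ms
Then RT(24) = 397.304 + 65.232 × log₂ 24 = 397.304 + 65.232 × 4.5850 ≈ 696.390 ms.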